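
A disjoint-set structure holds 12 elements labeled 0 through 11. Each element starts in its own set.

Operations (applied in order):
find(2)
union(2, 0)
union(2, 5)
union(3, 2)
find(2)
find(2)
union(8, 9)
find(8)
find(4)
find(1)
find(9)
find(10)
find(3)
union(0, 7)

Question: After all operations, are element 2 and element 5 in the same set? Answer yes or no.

Step 1: find(2) -> no change; set of 2 is {2}
Step 2: union(2, 0) -> merged; set of 2 now {0, 2}
Step 3: union(2, 5) -> merged; set of 2 now {0, 2, 5}
Step 4: union(3, 2) -> merged; set of 3 now {0, 2, 3, 5}
Step 5: find(2) -> no change; set of 2 is {0, 2, 3, 5}
Step 6: find(2) -> no change; set of 2 is {0, 2, 3, 5}
Step 7: union(8, 9) -> merged; set of 8 now {8, 9}
Step 8: find(8) -> no change; set of 8 is {8, 9}
Step 9: find(4) -> no change; set of 4 is {4}
Step 10: find(1) -> no change; set of 1 is {1}
Step 11: find(9) -> no change; set of 9 is {8, 9}
Step 12: find(10) -> no change; set of 10 is {10}
Step 13: find(3) -> no change; set of 3 is {0, 2, 3, 5}
Step 14: union(0, 7) -> merged; set of 0 now {0, 2, 3, 5, 7}
Set of 2: {0, 2, 3, 5, 7}; 5 is a member.

Answer: yes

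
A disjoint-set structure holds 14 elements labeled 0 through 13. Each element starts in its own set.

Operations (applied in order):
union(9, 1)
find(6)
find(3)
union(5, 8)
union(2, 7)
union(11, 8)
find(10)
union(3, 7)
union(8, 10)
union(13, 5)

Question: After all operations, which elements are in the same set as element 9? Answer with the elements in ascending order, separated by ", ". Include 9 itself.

Step 1: union(9, 1) -> merged; set of 9 now {1, 9}
Step 2: find(6) -> no change; set of 6 is {6}
Step 3: find(3) -> no change; set of 3 is {3}
Step 4: union(5, 8) -> merged; set of 5 now {5, 8}
Step 5: union(2, 7) -> merged; set of 2 now {2, 7}
Step 6: union(11, 8) -> merged; set of 11 now {5, 8, 11}
Step 7: find(10) -> no change; set of 10 is {10}
Step 8: union(3, 7) -> merged; set of 3 now {2, 3, 7}
Step 9: union(8, 10) -> merged; set of 8 now {5, 8, 10, 11}
Step 10: union(13, 5) -> merged; set of 13 now {5, 8, 10, 11, 13}
Component of 9: {1, 9}

Answer: 1, 9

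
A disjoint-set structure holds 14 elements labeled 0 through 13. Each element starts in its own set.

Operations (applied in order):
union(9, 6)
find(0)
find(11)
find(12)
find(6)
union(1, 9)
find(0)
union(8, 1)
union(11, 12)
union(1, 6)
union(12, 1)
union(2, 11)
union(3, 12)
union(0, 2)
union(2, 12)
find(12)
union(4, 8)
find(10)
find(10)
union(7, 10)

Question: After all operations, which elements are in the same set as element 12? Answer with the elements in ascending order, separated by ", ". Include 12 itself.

Answer: 0, 1, 2, 3, 4, 6, 8, 9, 11, 12

Derivation:
Step 1: union(9, 6) -> merged; set of 9 now {6, 9}
Step 2: find(0) -> no change; set of 0 is {0}
Step 3: find(11) -> no change; set of 11 is {11}
Step 4: find(12) -> no change; set of 12 is {12}
Step 5: find(6) -> no change; set of 6 is {6, 9}
Step 6: union(1, 9) -> merged; set of 1 now {1, 6, 9}
Step 7: find(0) -> no change; set of 0 is {0}
Step 8: union(8, 1) -> merged; set of 8 now {1, 6, 8, 9}
Step 9: union(11, 12) -> merged; set of 11 now {11, 12}
Step 10: union(1, 6) -> already same set; set of 1 now {1, 6, 8, 9}
Step 11: union(12, 1) -> merged; set of 12 now {1, 6, 8, 9, 11, 12}
Step 12: union(2, 11) -> merged; set of 2 now {1, 2, 6, 8, 9, 11, 12}
Step 13: union(3, 12) -> merged; set of 3 now {1, 2, 3, 6, 8, 9, 11, 12}
Step 14: union(0, 2) -> merged; set of 0 now {0, 1, 2, 3, 6, 8, 9, 11, 12}
Step 15: union(2, 12) -> already same set; set of 2 now {0, 1, 2, 3, 6, 8, 9, 11, 12}
Step 16: find(12) -> no change; set of 12 is {0, 1, 2, 3, 6, 8, 9, 11, 12}
Step 17: union(4, 8) -> merged; set of 4 now {0, 1, 2, 3, 4, 6, 8, 9, 11, 12}
Step 18: find(10) -> no change; set of 10 is {10}
Step 19: find(10) -> no change; set of 10 is {10}
Step 20: union(7, 10) -> merged; set of 7 now {7, 10}
Component of 12: {0, 1, 2, 3, 4, 6, 8, 9, 11, 12}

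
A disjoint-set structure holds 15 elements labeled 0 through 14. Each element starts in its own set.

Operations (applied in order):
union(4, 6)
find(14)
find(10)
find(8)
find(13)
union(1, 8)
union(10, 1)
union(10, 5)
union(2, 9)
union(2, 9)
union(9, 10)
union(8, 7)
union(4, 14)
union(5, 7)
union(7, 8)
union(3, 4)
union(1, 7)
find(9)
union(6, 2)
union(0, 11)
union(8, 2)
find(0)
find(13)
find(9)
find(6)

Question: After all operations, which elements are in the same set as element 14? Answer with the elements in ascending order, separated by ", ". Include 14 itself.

Answer: 1, 2, 3, 4, 5, 6, 7, 8, 9, 10, 14

Derivation:
Step 1: union(4, 6) -> merged; set of 4 now {4, 6}
Step 2: find(14) -> no change; set of 14 is {14}
Step 3: find(10) -> no change; set of 10 is {10}
Step 4: find(8) -> no change; set of 8 is {8}
Step 5: find(13) -> no change; set of 13 is {13}
Step 6: union(1, 8) -> merged; set of 1 now {1, 8}
Step 7: union(10, 1) -> merged; set of 10 now {1, 8, 10}
Step 8: union(10, 5) -> merged; set of 10 now {1, 5, 8, 10}
Step 9: union(2, 9) -> merged; set of 2 now {2, 9}
Step 10: union(2, 9) -> already same set; set of 2 now {2, 9}
Step 11: union(9, 10) -> merged; set of 9 now {1, 2, 5, 8, 9, 10}
Step 12: union(8, 7) -> merged; set of 8 now {1, 2, 5, 7, 8, 9, 10}
Step 13: union(4, 14) -> merged; set of 4 now {4, 6, 14}
Step 14: union(5, 7) -> already same set; set of 5 now {1, 2, 5, 7, 8, 9, 10}
Step 15: union(7, 8) -> already same set; set of 7 now {1, 2, 5, 7, 8, 9, 10}
Step 16: union(3, 4) -> merged; set of 3 now {3, 4, 6, 14}
Step 17: union(1, 7) -> already same set; set of 1 now {1, 2, 5, 7, 8, 9, 10}
Step 18: find(9) -> no change; set of 9 is {1, 2, 5, 7, 8, 9, 10}
Step 19: union(6, 2) -> merged; set of 6 now {1, 2, 3, 4, 5, 6, 7, 8, 9, 10, 14}
Step 20: union(0, 11) -> merged; set of 0 now {0, 11}
Step 21: union(8, 2) -> already same set; set of 8 now {1, 2, 3, 4, 5, 6, 7, 8, 9, 10, 14}
Step 22: find(0) -> no change; set of 0 is {0, 11}
Step 23: find(13) -> no change; set of 13 is {13}
Step 24: find(9) -> no change; set of 9 is {1, 2, 3, 4, 5, 6, 7, 8, 9, 10, 14}
Step 25: find(6) -> no change; set of 6 is {1, 2, 3, 4, 5, 6, 7, 8, 9, 10, 14}
Component of 14: {1, 2, 3, 4, 5, 6, 7, 8, 9, 10, 14}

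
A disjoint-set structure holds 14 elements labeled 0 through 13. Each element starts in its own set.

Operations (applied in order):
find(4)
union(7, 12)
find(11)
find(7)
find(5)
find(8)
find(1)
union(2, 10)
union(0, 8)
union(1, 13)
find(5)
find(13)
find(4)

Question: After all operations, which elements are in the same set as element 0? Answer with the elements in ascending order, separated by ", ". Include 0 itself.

Step 1: find(4) -> no change; set of 4 is {4}
Step 2: union(7, 12) -> merged; set of 7 now {7, 12}
Step 3: find(11) -> no change; set of 11 is {11}
Step 4: find(7) -> no change; set of 7 is {7, 12}
Step 5: find(5) -> no change; set of 5 is {5}
Step 6: find(8) -> no change; set of 8 is {8}
Step 7: find(1) -> no change; set of 1 is {1}
Step 8: union(2, 10) -> merged; set of 2 now {2, 10}
Step 9: union(0, 8) -> merged; set of 0 now {0, 8}
Step 10: union(1, 13) -> merged; set of 1 now {1, 13}
Step 11: find(5) -> no change; set of 5 is {5}
Step 12: find(13) -> no change; set of 13 is {1, 13}
Step 13: find(4) -> no change; set of 4 is {4}
Component of 0: {0, 8}

Answer: 0, 8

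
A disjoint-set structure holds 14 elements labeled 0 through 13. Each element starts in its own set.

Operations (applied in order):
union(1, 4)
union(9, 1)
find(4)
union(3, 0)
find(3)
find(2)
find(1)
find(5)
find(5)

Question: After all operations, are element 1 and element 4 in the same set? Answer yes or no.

Step 1: union(1, 4) -> merged; set of 1 now {1, 4}
Step 2: union(9, 1) -> merged; set of 9 now {1, 4, 9}
Step 3: find(4) -> no change; set of 4 is {1, 4, 9}
Step 4: union(3, 0) -> merged; set of 3 now {0, 3}
Step 5: find(3) -> no change; set of 3 is {0, 3}
Step 6: find(2) -> no change; set of 2 is {2}
Step 7: find(1) -> no change; set of 1 is {1, 4, 9}
Step 8: find(5) -> no change; set of 5 is {5}
Step 9: find(5) -> no change; set of 5 is {5}
Set of 1: {1, 4, 9}; 4 is a member.

Answer: yes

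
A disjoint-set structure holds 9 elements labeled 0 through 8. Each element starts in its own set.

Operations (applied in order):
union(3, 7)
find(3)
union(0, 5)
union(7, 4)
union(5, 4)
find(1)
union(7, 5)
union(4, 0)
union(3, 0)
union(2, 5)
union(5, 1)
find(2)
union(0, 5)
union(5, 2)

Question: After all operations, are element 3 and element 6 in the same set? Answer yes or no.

Answer: no

Derivation:
Step 1: union(3, 7) -> merged; set of 3 now {3, 7}
Step 2: find(3) -> no change; set of 3 is {3, 7}
Step 3: union(0, 5) -> merged; set of 0 now {0, 5}
Step 4: union(7, 4) -> merged; set of 7 now {3, 4, 7}
Step 5: union(5, 4) -> merged; set of 5 now {0, 3, 4, 5, 7}
Step 6: find(1) -> no change; set of 1 is {1}
Step 7: union(7, 5) -> already same set; set of 7 now {0, 3, 4, 5, 7}
Step 8: union(4, 0) -> already same set; set of 4 now {0, 3, 4, 5, 7}
Step 9: union(3, 0) -> already same set; set of 3 now {0, 3, 4, 5, 7}
Step 10: union(2, 5) -> merged; set of 2 now {0, 2, 3, 4, 5, 7}
Step 11: union(5, 1) -> merged; set of 5 now {0, 1, 2, 3, 4, 5, 7}
Step 12: find(2) -> no change; set of 2 is {0, 1, 2, 3, 4, 5, 7}
Step 13: union(0, 5) -> already same set; set of 0 now {0, 1, 2, 3, 4, 5, 7}
Step 14: union(5, 2) -> already same set; set of 5 now {0, 1, 2, 3, 4, 5, 7}
Set of 3: {0, 1, 2, 3, 4, 5, 7}; 6 is not a member.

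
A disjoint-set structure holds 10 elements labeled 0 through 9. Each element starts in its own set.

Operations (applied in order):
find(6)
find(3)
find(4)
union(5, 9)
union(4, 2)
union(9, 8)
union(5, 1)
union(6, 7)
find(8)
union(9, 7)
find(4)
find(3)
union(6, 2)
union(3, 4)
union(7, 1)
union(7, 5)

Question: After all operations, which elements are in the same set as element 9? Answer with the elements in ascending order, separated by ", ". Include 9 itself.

Answer: 1, 2, 3, 4, 5, 6, 7, 8, 9

Derivation:
Step 1: find(6) -> no change; set of 6 is {6}
Step 2: find(3) -> no change; set of 3 is {3}
Step 3: find(4) -> no change; set of 4 is {4}
Step 4: union(5, 9) -> merged; set of 5 now {5, 9}
Step 5: union(4, 2) -> merged; set of 4 now {2, 4}
Step 6: union(9, 8) -> merged; set of 9 now {5, 8, 9}
Step 7: union(5, 1) -> merged; set of 5 now {1, 5, 8, 9}
Step 8: union(6, 7) -> merged; set of 6 now {6, 7}
Step 9: find(8) -> no change; set of 8 is {1, 5, 8, 9}
Step 10: union(9, 7) -> merged; set of 9 now {1, 5, 6, 7, 8, 9}
Step 11: find(4) -> no change; set of 4 is {2, 4}
Step 12: find(3) -> no change; set of 3 is {3}
Step 13: union(6, 2) -> merged; set of 6 now {1, 2, 4, 5, 6, 7, 8, 9}
Step 14: union(3, 4) -> merged; set of 3 now {1, 2, 3, 4, 5, 6, 7, 8, 9}
Step 15: union(7, 1) -> already same set; set of 7 now {1, 2, 3, 4, 5, 6, 7, 8, 9}
Step 16: union(7, 5) -> already same set; set of 7 now {1, 2, 3, 4, 5, 6, 7, 8, 9}
Component of 9: {1, 2, 3, 4, 5, 6, 7, 8, 9}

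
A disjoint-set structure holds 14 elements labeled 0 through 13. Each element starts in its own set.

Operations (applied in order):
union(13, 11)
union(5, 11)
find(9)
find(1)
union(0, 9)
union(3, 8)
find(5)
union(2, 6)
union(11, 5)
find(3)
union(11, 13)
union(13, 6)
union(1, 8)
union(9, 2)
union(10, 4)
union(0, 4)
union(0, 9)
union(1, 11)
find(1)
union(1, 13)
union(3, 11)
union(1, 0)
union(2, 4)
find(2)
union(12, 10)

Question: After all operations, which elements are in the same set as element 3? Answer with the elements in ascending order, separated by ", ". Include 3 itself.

Step 1: union(13, 11) -> merged; set of 13 now {11, 13}
Step 2: union(5, 11) -> merged; set of 5 now {5, 11, 13}
Step 3: find(9) -> no change; set of 9 is {9}
Step 4: find(1) -> no change; set of 1 is {1}
Step 5: union(0, 9) -> merged; set of 0 now {0, 9}
Step 6: union(3, 8) -> merged; set of 3 now {3, 8}
Step 7: find(5) -> no change; set of 5 is {5, 11, 13}
Step 8: union(2, 6) -> merged; set of 2 now {2, 6}
Step 9: union(11, 5) -> already same set; set of 11 now {5, 11, 13}
Step 10: find(3) -> no change; set of 3 is {3, 8}
Step 11: union(11, 13) -> already same set; set of 11 now {5, 11, 13}
Step 12: union(13, 6) -> merged; set of 13 now {2, 5, 6, 11, 13}
Step 13: union(1, 8) -> merged; set of 1 now {1, 3, 8}
Step 14: union(9, 2) -> merged; set of 9 now {0, 2, 5, 6, 9, 11, 13}
Step 15: union(10, 4) -> merged; set of 10 now {4, 10}
Step 16: union(0, 4) -> merged; set of 0 now {0, 2, 4, 5, 6, 9, 10, 11, 13}
Step 17: union(0, 9) -> already same set; set of 0 now {0, 2, 4, 5, 6, 9, 10, 11, 13}
Step 18: union(1, 11) -> merged; set of 1 now {0, 1, 2, 3, 4, 5, 6, 8, 9, 10, 11, 13}
Step 19: find(1) -> no change; set of 1 is {0, 1, 2, 3, 4, 5, 6, 8, 9, 10, 11, 13}
Step 20: union(1, 13) -> already same set; set of 1 now {0, 1, 2, 3, 4, 5, 6, 8, 9, 10, 11, 13}
Step 21: union(3, 11) -> already same set; set of 3 now {0, 1, 2, 3, 4, 5, 6, 8, 9, 10, 11, 13}
Step 22: union(1, 0) -> already same set; set of 1 now {0, 1, 2, 3, 4, 5, 6, 8, 9, 10, 11, 13}
Step 23: union(2, 4) -> already same set; set of 2 now {0, 1, 2, 3, 4, 5, 6, 8, 9, 10, 11, 13}
Step 24: find(2) -> no change; set of 2 is {0, 1, 2, 3, 4, 5, 6, 8, 9, 10, 11, 13}
Step 25: union(12, 10) -> merged; set of 12 now {0, 1, 2, 3, 4, 5, 6, 8, 9, 10, 11, 12, 13}
Component of 3: {0, 1, 2, 3, 4, 5, 6, 8, 9, 10, 11, 12, 13}

Answer: 0, 1, 2, 3, 4, 5, 6, 8, 9, 10, 11, 12, 13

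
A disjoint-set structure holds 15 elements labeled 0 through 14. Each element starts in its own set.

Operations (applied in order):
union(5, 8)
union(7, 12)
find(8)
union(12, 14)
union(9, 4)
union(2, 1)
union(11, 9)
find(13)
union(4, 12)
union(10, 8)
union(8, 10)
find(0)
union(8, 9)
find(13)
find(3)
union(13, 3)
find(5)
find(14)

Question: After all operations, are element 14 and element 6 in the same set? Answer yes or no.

Answer: no

Derivation:
Step 1: union(5, 8) -> merged; set of 5 now {5, 8}
Step 2: union(7, 12) -> merged; set of 7 now {7, 12}
Step 3: find(8) -> no change; set of 8 is {5, 8}
Step 4: union(12, 14) -> merged; set of 12 now {7, 12, 14}
Step 5: union(9, 4) -> merged; set of 9 now {4, 9}
Step 6: union(2, 1) -> merged; set of 2 now {1, 2}
Step 7: union(11, 9) -> merged; set of 11 now {4, 9, 11}
Step 8: find(13) -> no change; set of 13 is {13}
Step 9: union(4, 12) -> merged; set of 4 now {4, 7, 9, 11, 12, 14}
Step 10: union(10, 8) -> merged; set of 10 now {5, 8, 10}
Step 11: union(8, 10) -> already same set; set of 8 now {5, 8, 10}
Step 12: find(0) -> no change; set of 0 is {0}
Step 13: union(8, 9) -> merged; set of 8 now {4, 5, 7, 8, 9, 10, 11, 12, 14}
Step 14: find(13) -> no change; set of 13 is {13}
Step 15: find(3) -> no change; set of 3 is {3}
Step 16: union(13, 3) -> merged; set of 13 now {3, 13}
Step 17: find(5) -> no change; set of 5 is {4, 5, 7, 8, 9, 10, 11, 12, 14}
Step 18: find(14) -> no change; set of 14 is {4, 5, 7, 8, 9, 10, 11, 12, 14}
Set of 14: {4, 5, 7, 8, 9, 10, 11, 12, 14}; 6 is not a member.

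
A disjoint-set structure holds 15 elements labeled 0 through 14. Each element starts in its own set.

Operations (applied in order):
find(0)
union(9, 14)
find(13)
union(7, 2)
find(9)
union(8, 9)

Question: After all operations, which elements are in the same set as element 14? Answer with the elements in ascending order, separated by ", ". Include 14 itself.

Step 1: find(0) -> no change; set of 0 is {0}
Step 2: union(9, 14) -> merged; set of 9 now {9, 14}
Step 3: find(13) -> no change; set of 13 is {13}
Step 4: union(7, 2) -> merged; set of 7 now {2, 7}
Step 5: find(9) -> no change; set of 9 is {9, 14}
Step 6: union(8, 9) -> merged; set of 8 now {8, 9, 14}
Component of 14: {8, 9, 14}

Answer: 8, 9, 14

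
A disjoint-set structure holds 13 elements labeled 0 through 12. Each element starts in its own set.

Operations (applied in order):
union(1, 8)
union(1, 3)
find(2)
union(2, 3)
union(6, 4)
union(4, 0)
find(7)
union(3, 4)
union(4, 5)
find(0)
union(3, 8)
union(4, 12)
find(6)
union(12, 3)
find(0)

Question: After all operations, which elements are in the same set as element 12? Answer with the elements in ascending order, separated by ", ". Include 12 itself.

Step 1: union(1, 8) -> merged; set of 1 now {1, 8}
Step 2: union(1, 3) -> merged; set of 1 now {1, 3, 8}
Step 3: find(2) -> no change; set of 2 is {2}
Step 4: union(2, 3) -> merged; set of 2 now {1, 2, 3, 8}
Step 5: union(6, 4) -> merged; set of 6 now {4, 6}
Step 6: union(4, 0) -> merged; set of 4 now {0, 4, 6}
Step 7: find(7) -> no change; set of 7 is {7}
Step 8: union(3, 4) -> merged; set of 3 now {0, 1, 2, 3, 4, 6, 8}
Step 9: union(4, 5) -> merged; set of 4 now {0, 1, 2, 3, 4, 5, 6, 8}
Step 10: find(0) -> no change; set of 0 is {0, 1, 2, 3, 4, 5, 6, 8}
Step 11: union(3, 8) -> already same set; set of 3 now {0, 1, 2, 3, 4, 5, 6, 8}
Step 12: union(4, 12) -> merged; set of 4 now {0, 1, 2, 3, 4, 5, 6, 8, 12}
Step 13: find(6) -> no change; set of 6 is {0, 1, 2, 3, 4, 5, 6, 8, 12}
Step 14: union(12, 3) -> already same set; set of 12 now {0, 1, 2, 3, 4, 5, 6, 8, 12}
Step 15: find(0) -> no change; set of 0 is {0, 1, 2, 3, 4, 5, 6, 8, 12}
Component of 12: {0, 1, 2, 3, 4, 5, 6, 8, 12}

Answer: 0, 1, 2, 3, 4, 5, 6, 8, 12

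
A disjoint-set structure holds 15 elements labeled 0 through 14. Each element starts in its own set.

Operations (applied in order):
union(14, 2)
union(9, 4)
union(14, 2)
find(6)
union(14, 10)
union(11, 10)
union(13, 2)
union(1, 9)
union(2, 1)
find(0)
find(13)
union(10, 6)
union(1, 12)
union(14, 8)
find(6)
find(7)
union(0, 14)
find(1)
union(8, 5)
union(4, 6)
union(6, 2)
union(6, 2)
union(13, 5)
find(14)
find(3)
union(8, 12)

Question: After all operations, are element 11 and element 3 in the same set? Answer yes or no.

Answer: no

Derivation:
Step 1: union(14, 2) -> merged; set of 14 now {2, 14}
Step 2: union(9, 4) -> merged; set of 9 now {4, 9}
Step 3: union(14, 2) -> already same set; set of 14 now {2, 14}
Step 4: find(6) -> no change; set of 6 is {6}
Step 5: union(14, 10) -> merged; set of 14 now {2, 10, 14}
Step 6: union(11, 10) -> merged; set of 11 now {2, 10, 11, 14}
Step 7: union(13, 2) -> merged; set of 13 now {2, 10, 11, 13, 14}
Step 8: union(1, 9) -> merged; set of 1 now {1, 4, 9}
Step 9: union(2, 1) -> merged; set of 2 now {1, 2, 4, 9, 10, 11, 13, 14}
Step 10: find(0) -> no change; set of 0 is {0}
Step 11: find(13) -> no change; set of 13 is {1, 2, 4, 9, 10, 11, 13, 14}
Step 12: union(10, 6) -> merged; set of 10 now {1, 2, 4, 6, 9, 10, 11, 13, 14}
Step 13: union(1, 12) -> merged; set of 1 now {1, 2, 4, 6, 9, 10, 11, 12, 13, 14}
Step 14: union(14, 8) -> merged; set of 14 now {1, 2, 4, 6, 8, 9, 10, 11, 12, 13, 14}
Step 15: find(6) -> no change; set of 6 is {1, 2, 4, 6, 8, 9, 10, 11, 12, 13, 14}
Step 16: find(7) -> no change; set of 7 is {7}
Step 17: union(0, 14) -> merged; set of 0 now {0, 1, 2, 4, 6, 8, 9, 10, 11, 12, 13, 14}
Step 18: find(1) -> no change; set of 1 is {0, 1, 2, 4, 6, 8, 9, 10, 11, 12, 13, 14}
Step 19: union(8, 5) -> merged; set of 8 now {0, 1, 2, 4, 5, 6, 8, 9, 10, 11, 12, 13, 14}
Step 20: union(4, 6) -> already same set; set of 4 now {0, 1, 2, 4, 5, 6, 8, 9, 10, 11, 12, 13, 14}
Step 21: union(6, 2) -> already same set; set of 6 now {0, 1, 2, 4, 5, 6, 8, 9, 10, 11, 12, 13, 14}
Step 22: union(6, 2) -> already same set; set of 6 now {0, 1, 2, 4, 5, 6, 8, 9, 10, 11, 12, 13, 14}
Step 23: union(13, 5) -> already same set; set of 13 now {0, 1, 2, 4, 5, 6, 8, 9, 10, 11, 12, 13, 14}
Step 24: find(14) -> no change; set of 14 is {0, 1, 2, 4, 5, 6, 8, 9, 10, 11, 12, 13, 14}
Step 25: find(3) -> no change; set of 3 is {3}
Step 26: union(8, 12) -> already same set; set of 8 now {0, 1, 2, 4, 5, 6, 8, 9, 10, 11, 12, 13, 14}
Set of 11: {0, 1, 2, 4, 5, 6, 8, 9, 10, 11, 12, 13, 14}; 3 is not a member.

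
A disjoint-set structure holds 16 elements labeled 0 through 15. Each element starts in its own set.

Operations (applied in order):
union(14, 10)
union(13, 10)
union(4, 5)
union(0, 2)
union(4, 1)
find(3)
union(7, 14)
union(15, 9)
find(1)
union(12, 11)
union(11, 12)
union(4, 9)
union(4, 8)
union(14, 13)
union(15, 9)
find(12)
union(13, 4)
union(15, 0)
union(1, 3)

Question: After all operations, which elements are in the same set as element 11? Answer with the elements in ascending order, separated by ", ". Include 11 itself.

Answer: 11, 12

Derivation:
Step 1: union(14, 10) -> merged; set of 14 now {10, 14}
Step 2: union(13, 10) -> merged; set of 13 now {10, 13, 14}
Step 3: union(4, 5) -> merged; set of 4 now {4, 5}
Step 4: union(0, 2) -> merged; set of 0 now {0, 2}
Step 5: union(4, 1) -> merged; set of 4 now {1, 4, 5}
Step 6: find(3) -> no change; set of 3 is {3}
Step 7: union(7, 14) -> merged; set of 7 now {7, 10, 13, 14}
Step 8: union(15, 9) -> merged; set of 15 now {9, 15}
Step 9: find(1) -> no change; set of 1 is {1, 4, 5}
Step 10: union(12, 11) -> merged; set of 12 now {11, 12}
Step 11: union(11, 12) -> already same set; set of 11 now {11, 12}
Step 12: union(4, 9) -> merged; set of 4 now {1, 4, 5, 9, 15}
Step 13: union(4, 8) -> merged; set of 4 now {1, 4, 5, 8, 9, 15}
Step 14: union(14, 13) -> already same set; set of 14 now {7, 10, 13, 14}
Step 15: union(15, 9) -> already same set; set of 15 now {1, 4, 5, 8, 9, 15}
Step 16: find(12) -> no change; set of 12 is {11, 12}
Step 17: union(13, 4) -> merged; set of 13 now {1, 4, 5, 7, 8, 9, 10, 13, 14, 15}
Step 18: union(15, 0) -> merged; set of 15 now {0, 1, 2, 4, 5, 7, 8, 9, 10, 13, 14, 15}
Step 19: union(1, 3) -> merged; set of 1 now {0, 1, 2, 3, 4, 5, 7, 8, 9, 10, 13, 14, 15}
Component of 11: {11, 12}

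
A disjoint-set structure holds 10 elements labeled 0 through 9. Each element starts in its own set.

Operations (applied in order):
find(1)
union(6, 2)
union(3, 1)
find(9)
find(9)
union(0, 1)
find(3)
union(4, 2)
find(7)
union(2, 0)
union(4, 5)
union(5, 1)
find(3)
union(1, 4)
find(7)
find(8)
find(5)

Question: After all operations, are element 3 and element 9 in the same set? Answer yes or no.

Answer: no

Derivation:
Step 1: find(1) -> no change; set of 1 is {1}
Step 2: union(6, 2) -> merged; set of 6 now {2, 6}
Step 3: union(3, 1) -> merged; set of 3 now {1, 3}
Step 4: find(9) -> no change; set of 9 is {9}
Step 5: find(9) -> no change; set of 9 is {9}
Step 6: union(0, 1) -> merged; set of 0 now {0, 1, 3}
Step 7: find(3) -> no change; set of 3 is {0, 1, 3}
Step 8: union(4, 2) -> merged; set of 4 now {2, 4, 6}
Step 9: find(7) -> no change; set of 7 is {7}
Step 10: union(2, 0) -> merged; set of 2 now {0, 1, 2, 3, 4, 6}
Step 11: union(4, 5) -> merged; set of 4 now {0, 1, 2, 3, 4, 5, 6}
Step 12: union(5, 1) -> already same set; set of 5 now {0, 1, 2, 3, 4, 5, 6}
Step 13: find(3) -> no change; set of 3 is {0, 1, 2, 3, 4, 5, 6}
Step 14: union(1, 4) -> already same set; set of 1 now {0, 1, 2, 3, 4, 5, 6}
Step 15: find(7) -> no change; set of 7 is {7}
Step 16: find(8) -> no change; set of 8 is {8}
Step 17: find(5) -> no change; set of 5 is {0, 1, 2, 3, 4, 5, 6}
Set of 3: {0, 1, 2, 3, 4, 5, 6}; 9 is not a member.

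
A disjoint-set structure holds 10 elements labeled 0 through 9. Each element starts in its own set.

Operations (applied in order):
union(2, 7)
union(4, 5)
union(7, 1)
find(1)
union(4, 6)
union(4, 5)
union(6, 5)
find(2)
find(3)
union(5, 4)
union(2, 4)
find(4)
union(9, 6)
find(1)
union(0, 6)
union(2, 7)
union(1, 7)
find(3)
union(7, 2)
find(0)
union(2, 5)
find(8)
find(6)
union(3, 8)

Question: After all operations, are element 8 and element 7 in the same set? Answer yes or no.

Step 1: union(2, 7) -> merged; set of 2 now {2, 7}
Step 2: union(4, 5) -> merged; set of 4 now {4, 5}
Step 3: union(7, 1) -> merged; set of 7 now {1, 2, 7}
Step 4: find(1) -> no change; set of 1 is {1, 2, 7}
Step 5: union(4, 6) -> merged; set of 4 now {4, 5, 6}
Step 6: union(4, 5) -> already same set; set of 4 now {4, 5, 6}
Step 7: union(6, 5) -> already same set; set of 6 now {4, 5, 6}
Step 8: find(2) -> no change; set of 2 is {1, 2, 7}
Step 9: find(3) -> no change; set of 3 is {3}
Step 10: union(5, 4) -> already same set; set of 5 now {4, 5, 6}
Step 11: union(2, 4) -> merged; set of 2 now {1, 2, 4, 5, 6, 7}
Step 12: find(4) -> no change; set of 4 is {1, 2, 4, 5, 6, 7}
Step 13: union(9, 6) -> merged; set of 9 now {1, 2, 4, 5, 6, 7, 9}
Step 14: find(1) -> no change; set of 1 is {1, 2, 4, 5, 6, 7, 9}
Step 15: union(0, 6) -> merged; set of 0 now {0, 1, 2, 4, 5, 6, 7, 9}
Step 16: union(2, 7) -> already same set; set of 2 now {0, 1, 2, 4, 5, 6, 7, 9}
Step 17: union(1, 7) -> already same set; set of 1 now {0, 1, 2, 4, 5, 6, 7, 9}
Step 18: find(3) -> no change; set of 3 is {3}
Step 19: union(7, 2) -> already same set; set of 7 now {0, 1, 2, 4, 5, 6, 7, 9}
Step 20: find(0) -> no change; set of 0 is {0, 1, 2, 4, 5, 6, 7, 9}
Step 21: union(2, 5) -> already same set; set of 2 now {0, 1, 2, 4, 5, 6, 7, 9}
Step 22: find(8) -> no change; set of 8 is {8}
Step 23: find(6) -> no change; set of 6 is {0, 1, 2, 4, 5, 6, 7, 9}
Step 24: union(3, 8) -> merged; set of 3 now {3, 8}
Set of 8: {3, 8}; 7 is not a member.

Answer: no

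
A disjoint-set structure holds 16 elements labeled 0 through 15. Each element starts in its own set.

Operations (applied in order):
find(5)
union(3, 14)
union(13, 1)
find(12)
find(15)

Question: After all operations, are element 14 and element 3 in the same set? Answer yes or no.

Step 1: find(5) -> no change; set of 5 is {5}
Step 2: union(3, 14) -> merged; set of 3 now {3, 14}
Step 3: union(13, 1) -> merged; set of 13 now {1, 13}
Step 4: find(12) -> no change; set of 12 is {12}
Step 5: find(15) -> no change; set of 15 is {15}
Set of 14: {3, 14}; 3 is a member.

Answer: yes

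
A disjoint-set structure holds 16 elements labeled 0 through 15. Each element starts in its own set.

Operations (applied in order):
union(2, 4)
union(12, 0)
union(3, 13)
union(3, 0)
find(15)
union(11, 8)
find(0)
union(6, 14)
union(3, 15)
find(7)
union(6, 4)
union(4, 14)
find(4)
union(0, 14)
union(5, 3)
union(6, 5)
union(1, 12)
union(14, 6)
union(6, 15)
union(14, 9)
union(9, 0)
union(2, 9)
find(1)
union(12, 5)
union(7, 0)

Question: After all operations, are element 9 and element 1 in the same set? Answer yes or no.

Answer: yes

Derivation:
Step 1: union(2, 4) -> merged; set of 2 now {2, 4}
Step 2: union(12, 0) -> merged; set of 12 now {0, 12}
Step 3: union(3, 13) -> merged; set of 3 now {3, 13}
Step 4: union(3, 0) -> merged; set of 3 now {0, 3, 12, 13}
Step 5: find(15) -> no change; set of 15 is {15}
Step 6: union(11, 8) -> merged; set of 11 now {8, 11}
Step 7: find(0) -> no change; set of 0 is {0, 3, 12, 13}
Step 8: union(6, 14) -> merged; set of 6 now {6, 14}
Step 9: union(3, 15) -> merged; set of 3 now {0, 3, 12, 13, 15}
Step 10: find(7) -> no change; set of 7 is {7}
Step 11: union(6, 4) -> merged; set of 6 now {2, 4, 6, 14}
Step 12: union(4, 14) -> already same set; set of 4 now {2, 4, 6, 14}
Step 13: find(4) -> no change; set of 4 is {2, 4, 6, 14}
Step 14: union(0, 14) -> merged; set of 0 now {0, 2, 3, 4, 6, 12, 13, 14, 15}
Step 15: union(5, 3) -> merged; set of 5 now {0, 2, 3, 4, 5, 6, 12, 13, 14, 15}
Step 16: union(6, 5) -> already same set; set of 6 now {0, 2, 3, 4, 5, 6, 12, 13, 14, 15}
Step 17: union(1, 12) -> merged; set of 1 now {0, 1, 2, 3, 4, 5, 6, 12, 13, 14, 15}
Step 18: union(14, 6) -> already same set; set of 14 now {0, 1, 2, 3, 4, 5, 6, 12, 13, 14, 15}
Step 19: union(6, 15) -> already same set; set of 6 now {0, 1, 2, 3, 4, 5, 6, 12, 13, 14, 15}
Step 20: union(14, 9) -> merged; set of 14 now {0, 1, 2, 3, 4, 5, 6, 9, 12, 13, 14, 15}
Step 21: union(9, 0) -> already same set; set of 9 now {0, 1, 2, 3, 4, 5, 6, 9, 12, 13, 14, 15}
Step 22: union(2, 9) -> already same set; set of 2 now {0, 1, 2, 3, 4, 5, 6, 9, 12, 13, 14, 15}
Step 23: find(1) -> no change; set of 1 is {0, 1, 2, 3, 4, 5, 6, 9, 12, 13, 14, 15}
Step 24: union(12, 5) -> already same set; set of 12 now {0, 1, 2, 3, 4, 5, 6, 9, 12, 13, 14, 15}
Step 25: union(7, 0) -> merged; set of 7 now {0, 1, 2, 3, 4, 5, 6, 7, 9, 12, 13, 14, 15}
Set of 9: {0, 1, 2, 3, 4, 5, 6, 7, 9, 12, 13, 14, 15}; 1 is a member.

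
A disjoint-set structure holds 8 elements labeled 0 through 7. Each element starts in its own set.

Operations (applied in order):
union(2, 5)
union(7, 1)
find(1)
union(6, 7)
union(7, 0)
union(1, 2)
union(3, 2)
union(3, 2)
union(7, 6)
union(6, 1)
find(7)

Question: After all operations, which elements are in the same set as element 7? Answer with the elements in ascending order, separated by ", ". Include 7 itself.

Step 1: union(2, 5) -> merged; set of 2 now {2, 5}
Step 2: union(7, 1) -> merged; set of 7 now {1, 7}
Step 3: find(1) -> no change; set of 1 is {1, 7}
Step 4: union(6, 7) -> merged; set of 6 now {1, 6, 7}
Step 5: union(7, 0) -> merged; set of 7 now {0, 1, 6, 7}
Step 6: union(1, 2) -> merged; set of 1 now {0, 1, 2, 5, 6, 7}
Step 7: union(3, 2) -> merged; set of 3 now {0, 1, 2, 3, 5, 6, 7}
Step 8: union(3, 2) -> already same set; set of 3 now {0, 1, 2, 3, 5, 6, 7}
Step 9: union(7, 6) -> already same set; set of 7 now {0, 1, 2, 3, 5, 6, 7}
Step 10: union(6, 1) -> already same set; set of 6 now {0, 1, 2, 3, 5, 6, 7}
Step 11: find(7) -> no change; set of 7 is {0, 1, 2, 3, 5, 6, 7}
Component of 7: {0, 1, 2, 3, 5, 6, 7}

Answer: 0, 1, 2, 3, 5, 6, 7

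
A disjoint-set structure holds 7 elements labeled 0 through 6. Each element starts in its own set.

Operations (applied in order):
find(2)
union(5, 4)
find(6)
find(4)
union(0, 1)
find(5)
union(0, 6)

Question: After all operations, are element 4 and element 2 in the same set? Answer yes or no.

Answer: no

Derivation:
Step 1: find(2) -> no change; set of 2 is {2}
Step 2: union(5, 4) -> merged; set of 5 now {4, 5}
Step 3: find(6) -> no change; set of 6 is {6}
Step 4: find(4) -> no change; set of 4 is {4, 5}
Step 5: union(0, 1) -> merged; set of 0 now {0, 1}
Step 6: find(5) -> no change; set of 5 is {4, 5}
Step 7: union(0, 6) -> merged; set of 0 now {0, 1, 6}
Set of 4: {4, 5}; 2 is not a member.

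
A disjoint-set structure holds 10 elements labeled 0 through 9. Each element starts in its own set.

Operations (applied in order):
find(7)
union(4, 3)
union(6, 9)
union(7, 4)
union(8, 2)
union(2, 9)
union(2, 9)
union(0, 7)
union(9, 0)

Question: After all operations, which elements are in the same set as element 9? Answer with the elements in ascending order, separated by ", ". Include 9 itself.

Step 1: find(7) -> no change; set of 7 is {7}
Step 2: union(4, 3) -> merged; set of 4 now {3, 4}
Step 3: union(6, 9) -> merged; set of 6 now {6, 9}
Step 4: union(7, 4) -> merged; set of 7 now {3, 4, 7}
Step 5: union(8, 2) -> merged; set of 8 now {2, 8}
Step 6: union(2, 9) -> merged; set of 2 now {2, 6, 8, 9}
Step 7: union(2, 9) -> already same set; set of 2 now {2, 6, 8, 9}
Step 8: union(0, 7) -> merged; set of 0 now {0, 3, 4, 7}
Step 9: union(9, 0) -> merged; set of 9 now {0, 2, 3, 4, 6, 7, 8, 9}
Component of 9: {0, 2, 3, 4, 6, 7, 8, 9}

Answer: 0, 2, 3, 4, 6, 7, 8, 9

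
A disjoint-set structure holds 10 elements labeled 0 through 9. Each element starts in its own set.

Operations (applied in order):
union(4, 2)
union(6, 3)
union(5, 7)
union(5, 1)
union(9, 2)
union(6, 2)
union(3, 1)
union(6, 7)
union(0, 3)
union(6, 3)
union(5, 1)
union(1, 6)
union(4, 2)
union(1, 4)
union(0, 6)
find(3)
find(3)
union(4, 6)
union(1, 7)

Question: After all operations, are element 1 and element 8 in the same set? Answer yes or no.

Step 1: union(4, 2) -> merged; set of 4 now {2, 4}
Step 2: union(6, 3) -> merged; set of 6 now {3, 6}
Step 3: union(5, 7) -> merged; set of 5 now {5, 7}
Step 4: union(5, 1) -> merged; set of 5 now {1, 5, 7}
Step 5: union(9, 2) -> merged; set of 9 now {2, 4, 9}
Step 6: union(6, 2) -> merged; set of 6 now {2, 3, 4, 6, 9}
Step 7: union(3, 1) -> merged; set of 3 now {1, 2, 3, 4, 5, 6, 7, 9}
Step 8: union(6, 7) -> already same set; set of 6 now {1, 2, 3, 4, 5, 6, 7, 9}
Step 9: union(0, 3) -> merged; set of 0 now {0, 1, 2, 3, 4, 5, 6, 7, 9}
Step 10: union(6, 3) -> already same set; set of 6 now {0, 1, 2, 3, 4, 5, 6, 7, 9}
Step 11: union(5, 1) -> already same set; set of 5 now {0, 1, 2, 3, 4, 5, 6, 7, 9}
Step 12: union(1, 6) -> already same set; set of 1 now {0, 1, 2, 3, 4, 5, 6, 7, 9}
Step 13: union(4, 2) -> already same set; set of 4 now {0, 1, 2, 3, 4, 5, 6, 7, 9}
Step 14: union(1, 4) -> already same set; set of 1 now {0, 1, 2, 3, 4, 5, 6, 7, 9}
Step 15: union(0, 6) -> already same set; set of 0 now {0, 1, 2, 3, 4, 5, 6, 7, 9}
Step 16: find(3) -> no change; set of 3 is {0, 1, 2, 3, 4, 5, 6, 7, 9}
Step 17: find(3) -> no change; set of 3 is {0, 1, 2, 3, 4, 5, 6, 7, 9}
Step 18: union(4, 6) -> already same set; set of 4 now {0, 1, 2, 3, 4, 5, 6, 7, 9}
Step 19: union(1, 7) -> already same set; set of 1 now {0, 1, 2, 3, 4, 5, 6, 7, 9}
Set of 1: {0, 1, 2, 3, 4, 5, 6, 7, 9}; 8 is not a member.

Answer: no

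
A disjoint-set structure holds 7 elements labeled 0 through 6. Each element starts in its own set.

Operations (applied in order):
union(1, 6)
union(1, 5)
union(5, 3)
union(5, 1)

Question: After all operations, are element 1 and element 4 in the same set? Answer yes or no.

Step 1: union(1, 6) -> merged; set of 1 now {1, 6}
Step 2: union(1, 5) -> merged; set of 1 now {1, 5, 6}
Step 3: union(5, 3) -> merged; set of 5 now {1, 3, 5, 6}
Step 4: union(5, 1) -> already same set; set of 5 now {1, 3, 5, 6}
Set of 1: {1, 3, 5, 6}; 4 is not a member.

Answer: no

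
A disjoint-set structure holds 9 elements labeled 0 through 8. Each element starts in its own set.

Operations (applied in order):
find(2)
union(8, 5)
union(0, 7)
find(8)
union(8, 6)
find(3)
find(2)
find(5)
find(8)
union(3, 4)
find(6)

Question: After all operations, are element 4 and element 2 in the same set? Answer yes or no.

Answer: no

Derivation:
Step 1: find(2) -> no change; set of 2 is {2}
Step 2: union(8, 5) -> merged; set of 8 now {5, 8}
Step 3: union(0, 7) -> merged; set of 0 now {0, 7}
Step 4: find(8) -> no change; set of 8 is {5, 8}
Step 5: union(8, 6) -> merged; set of 8 now {5, 6, 8}
Step 6: find(3) -> no change; set of 3 is {3}
Step 7: find(2) -> no change; set of 2 is {2}
Step 8: find(5) -> no change; set of 5 is {5, 6, 8}
Step 9: find(8) -> no change; set of 8 is {5, 6, 8}
Step 10: union(3, 4) -> merged; set of 3 now {3, 4}
Step 11: find(6) -> no change; set of 6 is {5, 6, 8}
Set of 4: {3, 4}; 2 is not a member.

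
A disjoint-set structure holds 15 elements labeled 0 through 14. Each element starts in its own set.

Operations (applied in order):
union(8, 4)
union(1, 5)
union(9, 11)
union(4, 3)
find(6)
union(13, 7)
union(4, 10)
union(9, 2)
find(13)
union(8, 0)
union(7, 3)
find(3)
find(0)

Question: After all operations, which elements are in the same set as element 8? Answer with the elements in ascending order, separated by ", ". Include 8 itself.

Step 1: union(8, 4) -> merged; set of 8 now {4, 8}
Step 2: union(1, 5) -> merged; set of 1 now {1, 5}
Step 3: union(9, 11) -> merged; set of 9 now {9, 11}
Step 4: union(4, 3) -> merged; set of 4 now {3, 4, 8}
Step 5: find(6) -> no change; set of 6 is {6}
Step 6: union(13, 7) -> merged; set of 13 now {7, 13}
Step 7: union(4, 10) -> merged; set of 4 now {3, 4, 8, 10}
Step 8: union(9, 2) -> merged; set of 9 now {2, 9, 11}
Step 9: find(13) -> no change; set of 13 is {7, 13}
Step 10: union(8, 0) -> merged; set of 8 now {0, 3, 4, 8, 10}
Step 11: union(7, 3) -> merged; set of 7 now {0, 3, 4, 7, 8, 10, 13}
Step 12: find(3) -> no change; set of 3 is {0, 3, 4, 7, 8, 10, 13}
Step 13: find(0) -> no change; set of 0 is {0, 3, 4, 7, 8, 10, 13}
Component of 8: {0, 3, 4, 7, 8, 10, 13}

Answer: 0, 3, 4, 7, 8, 10, 13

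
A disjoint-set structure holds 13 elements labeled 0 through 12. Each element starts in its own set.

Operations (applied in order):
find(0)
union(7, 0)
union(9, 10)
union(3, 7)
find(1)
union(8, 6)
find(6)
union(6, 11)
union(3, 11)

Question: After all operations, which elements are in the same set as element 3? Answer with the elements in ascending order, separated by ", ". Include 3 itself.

Answer: 0, 3, 6, 7, 8, 11

Derivation:
Step 1: find(0) -> no change; set of 0 is {0}
Step 2: union(7, 0) -> merged; set of 7 now {0, 7}
Step 3: union(9, 10) -> merged; set of 9 now {9, 10}
Step 4: union(3, 7) -> merged; set of 3 now {0, 3, 7}
Step 5: find(1) -> no change; set of 1 is {1}
Step 6: union(8, 6) -> merged; set of 8 now {6, 8}
Step 7: find(6) -> no change; set of 6 is {6, 8}
Step 8: union(6, 11) -> merged; set of 6 now {6, 8, 11}
Step 9: union(3, 11) -> merged; set of 3 now {0, 3, 6, 7, 8, 11}
Component of 3: {0, 3, 6, 7, 8, 11}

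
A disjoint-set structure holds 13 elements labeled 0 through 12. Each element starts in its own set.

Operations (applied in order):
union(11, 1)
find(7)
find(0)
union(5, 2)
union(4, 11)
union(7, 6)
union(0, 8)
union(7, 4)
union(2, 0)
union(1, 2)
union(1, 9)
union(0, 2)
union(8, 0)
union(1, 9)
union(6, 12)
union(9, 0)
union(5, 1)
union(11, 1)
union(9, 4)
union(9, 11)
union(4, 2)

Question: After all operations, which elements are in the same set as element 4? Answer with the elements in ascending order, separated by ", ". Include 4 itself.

Answer: 0, 1, 2, 4, 5, 6, 7, 8, 9, 11, 12

Derivation:
Step 1: union(11, 1) -> merged; set of 11 now {1, 11}
Step 2: find(7) -> no change; set of 7 is {7}
Step 3: find(0) -> no change; set of 0 is {0}
Step 4: union(5, 2) -> merged; set of 5 now {2, 5}
Step 5: union(4, 11) -> merged; set of 4 now {1, 4, 11}
Step 6: union(7, 6) -> merged; set of 7 now {6, 7}
Step 7: union(0, 8) -> merged; set of 0 now {0, 8}
Step 8: union(7, 4) -> merged; set of 7 now {1, 4, 6, 7, 11}
Step 9: union(2, 0) -> merged; set of 2 now {0, 2, 5, 8}
Step 10: union(1, 2) -> merged; set of 1 now {0, 1, 2, 4, 5, 6, 7, 8, 11}
Step 11: union(1, 9) -> merged; set of 1 now {0, 1, 2, 4, 5, 6, 7, 8, 9, 11}
Step 12: union(0, 2) -> already same set; set of 0 now {0, 1, 2, 4, 5, 6, 7, 8, 9, 11}
Step 13: union(8, 0) -> already same set; set of 8 now {0, 1, 2, 4, 5, 6, 7, 8, 9, 11}
Step 14: union(1, 9) -> already same set; set of 1 now {0, 1, 2, 4, 5, 6, 7, 8, 9, 11}
Step 15: union(6, 12) -> merged; set of 6 now {0, 1, 2, 4, 5, 6, 7, 8, 9, 11, 12}
Step 16: union(9, 0) -> already same set; set of 9 now {0, 1, 2, 4, 5, 6, 7, 8, 9, 11, 12}
Step 17: union(5, 1) -> already same set; set of 5 now {0, 1, 2, 4, 5, 6, 7, 8, 9, 11, 12}
Step 18: union(11, 1) -> already same set; set of 11 now {0, 1, 2, 4, 5, 6, 7, 8, 9, 11, 12}
Step 19: union(9, 4) -> already same set; set of 9 now {0, 1, 2, 4, 5, 6, 7, 8, 9, 11, 12}
Step 20: union(9, 11) -> already same set; set of 9 now {0, 1, 2, 4, 5, 6, 7, 8, 9, 11, 12}
Step 21: union(4, 2) -> already same set; set of 4 now {0, 1, 2, 4, 5, 6, 7, 8, 9, 11, 12}
Component of 4: {0, 1, 2, 4, 5, 6, 7, 8, 9, 11, 12}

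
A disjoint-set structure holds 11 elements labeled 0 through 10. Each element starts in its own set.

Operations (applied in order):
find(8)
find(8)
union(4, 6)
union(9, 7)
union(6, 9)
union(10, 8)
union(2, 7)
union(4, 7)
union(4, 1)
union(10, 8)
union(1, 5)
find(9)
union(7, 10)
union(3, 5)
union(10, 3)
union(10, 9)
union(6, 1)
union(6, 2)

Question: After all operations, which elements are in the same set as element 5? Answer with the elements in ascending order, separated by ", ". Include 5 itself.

Step 1: find(8) -> no change; set of 8 is {8}
Step 2: find(8) -> no change; set of 8 is {8}
Step 3: union(4, 6) -> merged; set of 4 now {4, 6}
Step 4: union(9, 7) -> merged; set of 9 now {7, 9}
Step 5: union(6, 9) -> merged; set of 6 now {4, 6, 7, 9}
Step 6: union(10, 8) -> merged; set of 10 now {8, 10}
Step 7: union(2, 7) -> merged; set of 2 now {2, 4, 6, 7, 9}
Step 8: union(4, 7) -> already same set; set of 4 now {2, 4, 6, 7, 9}
Step 9: union(4, 1) -> merged; set of 4 now {1, 2, 4, 6, 7, 9}
Step 10: union(10, 8) -> already same set; set of 10 now {8, 10}
Step 11: union(1, 5) -> merged; set of 1 now {1, 2, 4, 5, 6, 7, 9}
Step 12: find(9) -> no change; set of 9 is {1, 2, 4, 5, 6, 7, 9}
Step 13: union(7, 10) -> merged; set of 7 now {1, 2, 4, 5, 6, 7, 8, 9, 10}
Step 14: union(3, 5) -> merged; set of 3 now {1, 2, 3, 4, 5, 6, 7, 8, 9, 10}
Step 15: union(10, 3) -> already same set; set of 10 now {1, 2, 3, 4, 5, 6, 7, 8, 9, 10}
Step 16: union(10, 9) -> already same set; set of 10 now {1, 2, 3, 4, 5, 6, 7, 8, 9, 10}
Step 17: union(6, 1) -> already same set; set of 6 now {1, 2, 3, 4, 5, 6, 7, 8, 9, 10}
Step 18: union(6, 2) -> already same set; set of 6 now {1, 2, 3, 4, 5, 6, 7, 8, 9, 10}
Component of 5: {1, 2, 3, 4, 5, 6, 7, 8, 9, 10}

Answer: 1, 2, 3, 4, 5, 6, 7, 8, 9, 10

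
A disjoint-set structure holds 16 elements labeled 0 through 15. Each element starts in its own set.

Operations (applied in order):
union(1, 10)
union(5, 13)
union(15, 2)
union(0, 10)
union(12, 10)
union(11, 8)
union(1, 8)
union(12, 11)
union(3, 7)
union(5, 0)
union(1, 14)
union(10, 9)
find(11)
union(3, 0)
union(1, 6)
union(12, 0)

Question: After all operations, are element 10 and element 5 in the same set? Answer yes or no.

Step 1: union(1, 10) -> merged; set of 1 now {1, 10}
Step 2: union(5, 13) -> merged; set of 5 now {5, 13}
Step 3: union(15, 2) -> merged; set of 15 now {2, 15}
Step 4: union(0, 10) -> merged; set of 0 now {0, 1, 10}
Step 5: union(12, 10) -> merged; set of 12 now {0, 1, 10, 12}
Step 6: union(11, 8) -> merged; set of 11 now {8, 11}
Step 7: union(1, 8) -> merged; set of 1 now {0, 1, 8, 10, 11, 12}
Step 8: union(12, 11) -> already same set; set of 12 now {0, 1, 8, 10, 11, 12}
Step 9: union(3, 7) -> merged; set of 3 now {3, 7}
Step 10: union(5, 0) -> merged; set of 5 now {0, 1, 5, 8, 10, 11, 12, 13}
Step 11: union(1, 14) -> merged; set of 1 now {0, 1, 5, 8, 10, 11, 12, 13, 14}
Step 12: union(10, 9) -> merged; set of 10 now {0, 1, 5, 8, 9, 10, 11, 12, 13, 14}
Step 13: find(11) -> no change; set of 11 is {0, 1, 5, 8, 9, 10, 11, 12, 13, 14}
Step 14: union(3, 0) -> merged; set of 3 now {0, 1, 3, 5, 7, 8, 9, 10, 11, 12, 13, 14}
Step 15: union(1, 6) -> merged; set of 1 now {0, 1, 3, 5, 6, 7, 8, 9, 10, 11, 12, 13, 14}
Step 16: union(12, 0) -> already same set; set of 12 now {0, 1, 3, 5, 6, 7, 8, 9, 10, 11, 12, 13, 14}
Set of 10: {0, 1, 3, 5, 6, 7, 8, 9, 10, 11, 12, 13, 14}; 5 is a member.

Answer: yes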